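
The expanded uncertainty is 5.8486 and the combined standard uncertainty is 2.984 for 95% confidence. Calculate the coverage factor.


k = U / uc
k = 5.8486 / 2.984
k = 1.96

1.96


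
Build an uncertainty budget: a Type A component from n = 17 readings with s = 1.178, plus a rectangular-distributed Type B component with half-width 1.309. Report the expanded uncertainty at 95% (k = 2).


u_A = s / sqrt(n) = 1.178 / sqrt(17) = 0.28570697
u_B = half_width / sqrt(3) = 1.309 / sqrt(3) = 0.7557515
uc = sqrt(u_A^2 + u_B^2) = sqrt(0.28570697^2 + 0.7557515^2) = 0.80795347
U = k * uc = 2 * 0.80795347
U = 1.6159

1.6159


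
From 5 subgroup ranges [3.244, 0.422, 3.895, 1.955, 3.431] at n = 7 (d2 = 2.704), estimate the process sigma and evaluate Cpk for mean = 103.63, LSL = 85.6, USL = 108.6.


R_bar = (3.244 + 0.422 + 3.895 + 1.955 + 3.431) / 5 = 2.5894
sigma = R_bar / d2 = 2.5894 / 2.704 = 0.95761834
Cp = (USL - LSL)/(6*sigma) = (108.6 - 85.6)/(6*0.95761834) = 4.0030
Cpu = (108.6 - 103.63)/(3*0.95761834) = 1.7300
Cpl = (103.63 - 85.6)/(3*0.95761834) = 6.2760
Cpk = min(Cpu, Cpl) = 1.7300

1.7300


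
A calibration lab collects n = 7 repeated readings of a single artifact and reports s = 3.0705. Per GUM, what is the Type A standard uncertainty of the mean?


u_A = s / sqrt(n)
u_A = 3.0705 / sqrt(7)
u_A = 3.0705 / 2.6457513
u_A = 1.1605

1.1605


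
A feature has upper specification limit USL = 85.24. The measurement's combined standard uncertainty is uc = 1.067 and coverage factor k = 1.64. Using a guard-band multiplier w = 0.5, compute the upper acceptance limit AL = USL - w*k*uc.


U = k * uc = 1.64 * 1.067 = 1.74988
guard band g = w * U = 0.5 * 1.74988 = 0.87494
AL = USL - g = 85.24 - 0.87494
AL = 84.3651

84.3651


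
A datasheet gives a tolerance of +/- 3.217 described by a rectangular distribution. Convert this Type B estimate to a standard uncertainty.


u_B = half_width / sqrt(3)
u_B = 3.217 / 1.7320508
u_B = 1.8573

1.8573


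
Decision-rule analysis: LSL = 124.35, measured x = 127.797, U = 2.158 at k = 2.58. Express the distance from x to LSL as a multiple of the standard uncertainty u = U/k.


u = U / k = 2.158 / 2.58 = 0.83643411
margin = |LSL - x| = |124.35 - 127.797| = 3.447
z = margin / u = 3.447 / 0.83643411
z = 4.1211

4.1211


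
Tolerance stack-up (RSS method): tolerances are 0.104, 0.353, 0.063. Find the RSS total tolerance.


RSS = sqrt(0.104^2 + 0.353^2 + 0.063^2)
= sqrt(0.139394)
= 0.3734

0.3734


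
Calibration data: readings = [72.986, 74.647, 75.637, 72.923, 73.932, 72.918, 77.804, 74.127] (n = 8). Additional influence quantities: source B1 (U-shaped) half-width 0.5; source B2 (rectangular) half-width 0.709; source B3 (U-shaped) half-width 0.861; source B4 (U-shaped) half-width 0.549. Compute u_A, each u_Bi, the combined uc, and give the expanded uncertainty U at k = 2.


mean = (72.986 + 74.647 + 75.637 + 72.923 + 73.932 + 72.918 + 77.804 + 74.127) / 8 = 74.37175
s = sqrt(sum((x - mean)^2)/(n-1)) = 1.683653
u_A = s / sqrt(n) = 1.683653 / sqrt(8) = 0.59526123
u_B1 = 0.5 / sqrt(2) = 0.35355339
u_B2 = 0.709 / sqrt(3) = 0.40934134
u_B3 = 0.861 / sqrt(2) = 0.60881894
u_B4 = 0.549 / sqrt(2) = 0.38820162
uc = sqrt(0.59526123^2 + 0.35355339^2 + 0.40934134^2 + 0.60881894^2 + 0.38820162^2) = 1.0808595
U = k * uc = 2 * 1.0808595
U = 2.1617

2.1617


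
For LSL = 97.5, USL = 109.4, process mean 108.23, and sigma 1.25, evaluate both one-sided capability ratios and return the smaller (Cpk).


Cpu = (USL - mean) / (3*sigma) = (109.4 - 108.23) / (3*1.25) = 0.3120
Cpl = (mean - LSL) / (3*sigma) = (108.23 - 97.5) / (3*1.25) = 2.8613
Cpk = min(Cpu, Cpl) = 0.3120

0.3120


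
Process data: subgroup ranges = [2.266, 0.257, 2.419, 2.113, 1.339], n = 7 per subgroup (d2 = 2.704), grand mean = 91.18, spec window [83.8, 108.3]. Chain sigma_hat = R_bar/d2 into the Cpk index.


R_bar = (2.266 + 0.257 + 2.419 + 2.113 + 1.339) / 5 = 1.6788
sigma = R_bar / d2 = 1.6788 / 2.704 = 0.62085799
Cp = (USL - LSL)/(6*sigma) = (108.3 - 83.8)/(6*0.62085799) = 6.5769
Cpu = (108.3 - 91.18)/(3*0.62085799) = 9.1916
Cpl = (91.18 - 83.8)/(3*0.62085799) = 3.9623
Cpk = min(Cpu, Cpl) = 3.9623

3.9623


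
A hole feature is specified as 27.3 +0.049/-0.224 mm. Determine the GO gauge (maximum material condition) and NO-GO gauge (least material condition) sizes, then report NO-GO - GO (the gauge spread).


GO = nominal - lower_tol (smallest hole = maximum material condition)
GO = 27.3 - 0.224 = 27.076
NO-GO = nominal + upper_tol (largest hole = least material condition)
NO-GO = 27.3 + 0.049 = 27.349
spread = NO-GO - GO = 27.349 - 27.076 = 0.2730

0.2730


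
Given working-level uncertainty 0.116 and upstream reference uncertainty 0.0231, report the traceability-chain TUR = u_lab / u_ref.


TUR = u_lab / u_ref
= 0.116 / 0.0231
= 5.0216

5.0216


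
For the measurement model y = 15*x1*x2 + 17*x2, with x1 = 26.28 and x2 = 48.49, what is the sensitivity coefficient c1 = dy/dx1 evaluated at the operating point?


y = 15*x1*x2 + 17*x2
dy/dx1 = 15*x2
Evaluate at x2 = 48.49: c1 = 15 * 48.49
c1 = 727.3500

727.3500


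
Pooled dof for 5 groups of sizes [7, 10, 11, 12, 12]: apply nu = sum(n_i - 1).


nu = sum_i (n_i - 1)
nu = ((7 - 1) + (10 - 1) + (11 - 1) + (12 - 1) + (12 - 1))
nu = 6 + 9 + 10 + 11 + 11
nu = 47

47


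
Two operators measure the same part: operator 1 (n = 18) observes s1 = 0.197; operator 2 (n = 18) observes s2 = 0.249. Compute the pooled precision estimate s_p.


s_p = sqrt(((n1-1)*s1^2 + (n2-1)*s2^2) / (n1+n2-2))
numerator = (18-1)*0.197^2 + (18-1)*0.249^2 = 0.659753 + 1.054017 = 1.71377
denominator = 18 + 18 - 2 = 34
s_p^2 = 1.71377 / 34 = 0.050405
s_p = sqrt(0.050405) = 0.2245

0.2245


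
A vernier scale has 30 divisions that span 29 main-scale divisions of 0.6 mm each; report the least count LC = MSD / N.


LC = MSD / n_div
= 0.6 / 30
= 0.0200

0.0200


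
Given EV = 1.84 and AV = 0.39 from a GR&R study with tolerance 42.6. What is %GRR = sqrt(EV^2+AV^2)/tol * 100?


GRR = sqrt(EV^2 + AV^2) = sqrt(1.84^2 + 0.39^2) = 1.8808775
%GRR = GRR / tol * 100 = 1.8808775 / 42.6 * 100
%GRR = 4.4152

4.4152


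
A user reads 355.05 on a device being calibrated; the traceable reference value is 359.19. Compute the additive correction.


Correction = standard - reading
= 359.19 - 355.05
= 4.1400

4.1400


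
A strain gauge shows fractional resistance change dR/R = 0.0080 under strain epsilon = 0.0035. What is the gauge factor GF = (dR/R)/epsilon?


GF = (dR/R) / epsilon
= 0.0080 / 0.0035
= 2.2857

2.2857


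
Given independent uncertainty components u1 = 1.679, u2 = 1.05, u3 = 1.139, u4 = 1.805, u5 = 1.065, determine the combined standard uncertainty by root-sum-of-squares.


uc = sqrt(1.679^2 + 1.05^2 + 1.139^2 + 1.805^2 + 1.065^2)
uc = sqrt(9.611112)
uc = 3.1002

3.1002


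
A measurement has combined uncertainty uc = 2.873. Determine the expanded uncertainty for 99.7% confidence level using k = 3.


U = k * uc
U = 3 * 2.873
U = 8.6190

8.6190


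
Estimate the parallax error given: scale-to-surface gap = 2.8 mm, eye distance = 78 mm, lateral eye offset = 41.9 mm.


error = h * offset / d
= 2.8 * 41.9 / 78
= 1.5041

1.5041


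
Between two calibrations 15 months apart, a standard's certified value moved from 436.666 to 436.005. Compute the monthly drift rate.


rate = (v2 - v1) / months
= (436.005 - 436.666) / 15
= -0.6610 / 15
= -0.0441

-0.0441


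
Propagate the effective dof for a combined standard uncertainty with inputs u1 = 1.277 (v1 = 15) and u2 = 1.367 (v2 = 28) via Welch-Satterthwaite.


uc = sqrt(u1^2 + u2^2) = sqrt(1.277^2 + 1.367^2) = 1.8706731
v_eff = uc^4 / (u1^4/v1 + u2^4/v2)
= 1.8706731^4 / (1.277^4/15 + 1.367^4/28)
= 12.245925 / 0.30199937
v_eff = 40.5495

40.5495


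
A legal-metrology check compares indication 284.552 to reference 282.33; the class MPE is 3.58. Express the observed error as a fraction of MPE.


e = indication - reference = 284.552 - 282.33 = 2.2220
|e| = 2.2220
ratio = |e| / MPE = 2.2220 / 3.58
ratio = 0.6207

0.6207


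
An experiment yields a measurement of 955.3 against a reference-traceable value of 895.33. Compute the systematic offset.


Systematic error = measured - true
= 955.3 - 895.33
= 59.9700

59.9700


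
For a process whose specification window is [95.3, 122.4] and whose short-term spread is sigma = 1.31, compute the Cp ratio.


Cp = (USL - LSL) / (6 * sigma)
= (122.4 - 95.3) / (6 * 1.31)
= 27.1000 / 7.8600
= 3.4478

3.4478


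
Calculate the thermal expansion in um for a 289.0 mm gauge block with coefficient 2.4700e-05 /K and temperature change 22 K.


dL = L * alpha * dT
= 289.0 * 2.4700e-05 * 22
= 0.1570426 mm
dL_um = 0.1570426 * 1000 = 157.0426 um

157.0426


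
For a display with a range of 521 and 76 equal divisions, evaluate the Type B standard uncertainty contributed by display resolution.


resolution = range / divisions
resolution = 521 / 76 = 6.8552632
u_res = resolution / (2*sqrt(3))
u_res = 6.8552632 / 3.4641016
u_res = 1.9789

1.9789


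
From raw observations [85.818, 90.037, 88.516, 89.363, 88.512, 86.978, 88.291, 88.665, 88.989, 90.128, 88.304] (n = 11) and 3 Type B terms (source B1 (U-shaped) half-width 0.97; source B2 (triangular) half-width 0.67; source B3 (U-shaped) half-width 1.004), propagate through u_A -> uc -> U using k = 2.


mean = (85.818 + 90.037 + 88.516 + 89.363 + 88.512 + 86.978 + 88.291 + 88.665 + 88.989 + 90.128 + 88.304) / 11 = 88.50918182
s = sqrt(sum((x - mean)^2)/(n-1)) = 1.2496018
u_A = s / sqrt(n) = 1.2496018 / sqrt(11) = 0.37676912
u_B1 = 0.97 / sqrt(2) = 0.68589358
u_B2 = 0.67 / sqrt(6) = 0.27352635
u_B3 = 1.004 / sqrt(2) = 0.70993521
uc = sqrt(0.37676912^2 + 0.68589358^2 + 0.27352635^2 + 0.70993521^2) = 1.0914347
U = k * uc = 2 * 1.0914347
U = 2.1829

2.1829


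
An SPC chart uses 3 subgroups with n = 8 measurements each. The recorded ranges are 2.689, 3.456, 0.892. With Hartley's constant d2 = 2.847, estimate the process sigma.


R_bar = (2.689 + 3.456 + 0.892) / 3
R_bar = 7.037 / 3 = 2.3456667
sigma_hat = R_bar / d2 = 2.3456667 / 2.847 = 0.8239

0.8239


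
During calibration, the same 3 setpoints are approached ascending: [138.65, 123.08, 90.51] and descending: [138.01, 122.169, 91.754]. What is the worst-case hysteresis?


|138.65 - 138.01| = 0.6400
|123.08 - 122.169| = 0.9110
|90.51 - 91.754| = 1.2440
hysteresis = max(diffs) = 1.2440

1.2440


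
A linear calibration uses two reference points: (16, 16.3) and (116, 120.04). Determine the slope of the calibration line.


slope = (y2 - y1) / (x2 - x1)
= (120.04 - 16.3) / (116 - 16)
= 103.7400 / 100
= 1.0374

1.0374


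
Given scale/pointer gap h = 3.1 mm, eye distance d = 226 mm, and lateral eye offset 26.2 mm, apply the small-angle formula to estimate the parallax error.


error = h * offset / d
= 3.1 * 26.2 / 226
= 0.3594

0.3594


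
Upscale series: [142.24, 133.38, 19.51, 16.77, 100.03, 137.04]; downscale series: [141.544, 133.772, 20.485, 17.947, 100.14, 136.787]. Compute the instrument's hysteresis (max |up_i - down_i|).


|142.24 - 141.544| = 0.6960
|133.38 - 133.772| = 0.3920
|19.51 - 20.485| = 0.9750
|16.77 - 17.947| = 1.1770
|100.03 - 100.14| = 0.1100
|137.04 - 136.787| = 0.2530
hysteresis = max(diffs) = 1.1770

1.1770


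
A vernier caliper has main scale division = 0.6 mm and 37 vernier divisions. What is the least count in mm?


LC = MSD / n_div
= 0.6 / 37
= 0.0162

0.0162


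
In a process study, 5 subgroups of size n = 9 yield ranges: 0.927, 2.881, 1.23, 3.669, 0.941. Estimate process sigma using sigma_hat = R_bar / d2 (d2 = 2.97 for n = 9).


R_bar = (0.927 + 2.881 + 1.23 + 3.669 + 0.941) / 5
R_bar = 9.648 / 5 = 1.9296
sigma_hat = R_bar / d2 = 1.9296 / 2.97 = 0.6497

0.6497


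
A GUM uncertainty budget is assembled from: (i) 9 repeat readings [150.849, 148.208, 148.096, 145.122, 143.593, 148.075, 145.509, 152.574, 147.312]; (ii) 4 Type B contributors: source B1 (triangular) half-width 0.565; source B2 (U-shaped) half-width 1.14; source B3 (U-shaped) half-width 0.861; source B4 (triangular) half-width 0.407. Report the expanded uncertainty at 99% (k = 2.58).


mean = (150.849 + 148.208 + 148.096 + 145.122 + 143.593 + 148.075 + 145.509 + 152.574 + 147.312) / 9 = 147.7042222
s = sqrt(sum((x - mean)^2)/(n-1)) = 2.7993745
u_A = s / sqrt(n) = 2.7993745 / sqrt(9) = 0.93312483
u_B1 = 0.565 / sqrt(6) = 0.23066028
u_B2 = 1.14 / sqrt(2) = 0.80610173
u_B3 = 0.861 / sqrt(2) = 0.60881894
u_B4 = 0.407 / sqrt(6) = 0.16615705
uc = sqrt(0.93312483^2 + 0.23066028^2 + 0.80610173^2 + 0.60881894^2 + 0.16615705^2) = 1.4042773
U = k * uc = 2.58 * 1.4042773
U = 3.6230

3.6230


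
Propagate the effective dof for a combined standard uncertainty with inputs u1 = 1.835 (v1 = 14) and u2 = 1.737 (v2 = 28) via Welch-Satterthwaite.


uc = sqrt(u1^2 + u2^2) = sqrt(1.835^2 + 1.737^2) = 2.5267358
v_eff = uc^4 / (u1^4/v1 + u2^4/v2)
= 2.5267358^4 / (1.835^4/14 + 1.737^4/28)
= 40.760484 / 1.1349899
v_eff = 35.9126

35.9126


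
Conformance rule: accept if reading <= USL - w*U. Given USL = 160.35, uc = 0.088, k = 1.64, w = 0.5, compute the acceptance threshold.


U = k * uc = 1.64 * 0.088 = 0.14432
guard band g = w * U = 0.5 * 0.14432 = 0.07216
AL = USL - g = 160.35 - 0.07216
AL = 160.2778

160.2778


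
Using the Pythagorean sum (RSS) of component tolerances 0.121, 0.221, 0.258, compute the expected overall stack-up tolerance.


RSS = sqrt(0.121^2 + 0.221^2 + 0.258^2)
= sqrt(0.130046)
= 0.3606

0.3606


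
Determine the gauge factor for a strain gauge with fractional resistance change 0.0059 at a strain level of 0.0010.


GF = (dR/R) / epsilon
= 0.0059 / 0.0010
= 5.9000

5.9000


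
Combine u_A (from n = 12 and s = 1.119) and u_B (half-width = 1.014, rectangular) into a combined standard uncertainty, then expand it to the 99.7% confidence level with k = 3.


u_A = s / sqrt(n) = 1.119 / sqrt(12) = 0.32302748
u_B = half_width / sqrt(3) = 1.014 / sqrt(3) = 0.58543317
uc = sqrt(u_A^2 + u_B^2) = sqrt(0.32302748^2 + 0.58543317^2) = 0.66863948
U = k * uc = 3 * 0.66863948
U = 2.0059

2.0059


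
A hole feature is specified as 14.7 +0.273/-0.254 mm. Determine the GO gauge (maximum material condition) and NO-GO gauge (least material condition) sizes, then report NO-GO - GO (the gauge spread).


GO = nominal - lower_tol (smallest hole = maximum material condition)
GO = 14.7 - 0.254 = 14.446
NO-GO = nominal + upper_tol (largest hole = least material condition)
NO-GO = 14.7 + 0.273 = 14.973
spread = NO-GO - GO = 14.973 - 14.446 = 0.5270

0.5270


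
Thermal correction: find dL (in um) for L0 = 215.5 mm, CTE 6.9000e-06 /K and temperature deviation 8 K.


dL = L * alpha * dT
= 215.5 * 6.9000e-06 * 8
= 0.0118956 mm
dL_um = 0.0118956 * 1000 = 11.8956 um

11.8956


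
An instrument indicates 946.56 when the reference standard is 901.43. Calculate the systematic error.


Systematic error = measured - true
= 946.56 - 901.43
= 45.1300

45.1300


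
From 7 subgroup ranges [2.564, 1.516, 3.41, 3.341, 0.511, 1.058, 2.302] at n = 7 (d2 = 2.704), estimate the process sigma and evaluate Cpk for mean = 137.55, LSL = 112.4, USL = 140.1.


R_bar = (2.564 + 1.516 + 3.41 + 3.341 + 0.511 + 1.058 + 2.302) / 7 = 2.1002857
sigma = R_bar / d2 = 2.1002857 / 2.704 = 0.77673288
Cp = (USL - LSL)/(6*sigma) = (140.1 - 112.4)/(6*0.77673288) = 5.9437
Cpu = (140.1 - 137.55)/(3*0.77673288) = 1.0943
Cpl = (137.55 - 112.4)/(3*0.77673288) = 10.7931
Cpk = min(Cpu, Cpl) = 1.0943

1.0943


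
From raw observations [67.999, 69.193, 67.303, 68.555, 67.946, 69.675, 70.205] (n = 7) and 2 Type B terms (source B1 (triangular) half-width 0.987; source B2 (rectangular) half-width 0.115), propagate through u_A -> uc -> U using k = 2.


mean = (67.999 + 69.193 + 67.303 + 68.555 + 67.946 + 69.675 + 70.205) / 7 = 68.69657143
s = sqrt(sum((x - mean)^2)/(n-1)) = 1.0401256
u_A = s / sqrt(n) = 1.0401256 / sqrt(7) = 0.39313052
u_B1 = 0.987 / sqrt(6) = 0.40294106
u_B2 = 0.115 / sqrt(3) = 0.066395281
uc = sqrt(0.39313052^2 + 0.40294106^2 + 0.066395281^2) = 0.56685222
U = k * uc = 2 * 0.56685222
U = 1.1337

1.1337


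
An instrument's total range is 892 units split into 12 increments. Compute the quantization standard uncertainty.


resolution = range / divisions
resolution = 892 / 12 = 74.333333
u_res = resolution / (2*sqrt(3))
u_res = 74.333333 / 3.4641016
u_res = 21.4582

21.4582


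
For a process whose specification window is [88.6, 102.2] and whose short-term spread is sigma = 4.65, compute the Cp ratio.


Cp = (USL - LSL) / (6 * sigma)
= (102.2 - 88.6) / (6 * 4.65)
= 13.6000 / 27.9000
= 0.4875

0.4875


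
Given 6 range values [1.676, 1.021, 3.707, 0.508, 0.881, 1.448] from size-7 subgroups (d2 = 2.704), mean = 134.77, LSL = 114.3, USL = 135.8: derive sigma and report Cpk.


R_bar = (1.676 + 1.021 + 3.707 + 0.508 + 0.881 + 1.448) / 6 = 1.5401667
sigma = R_bar / d2 = 1.5401667 / 2.704 = 0.56958828
Cp = (USL - LSL)/(6*sigma) = (135.8 - 114.3)/(6*0.56958828) = 6.2911
Cpu = (135.8 - 134.77)/(3*0.56958828) = 0.6028
Cpl = (134.77 - 114.3)/(3*0.56958828) = 11.9794
Cpk = min(Cpu, Cpl) = 0.6028

0.6028


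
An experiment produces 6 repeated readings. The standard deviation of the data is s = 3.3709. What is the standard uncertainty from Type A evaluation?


u_A = s / sqrt(n)
u_A = 3.3709 / sqrt(6)
u_A = 3.3709 / 2.4494897
u_A = 1.3762

1.3762


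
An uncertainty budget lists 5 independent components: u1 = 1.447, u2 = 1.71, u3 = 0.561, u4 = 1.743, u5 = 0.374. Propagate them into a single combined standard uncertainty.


uc = sqrt(1.447^2 + 1.71^2 + 0.561^2 + 1.743^2 + 0.374^2)
uc = sqrt(8.510555)
uc = 2.9173

2.9173


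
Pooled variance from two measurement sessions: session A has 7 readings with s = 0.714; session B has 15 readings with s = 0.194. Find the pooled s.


s_p = sqrt(((n1-1)*s1^2 + (n2-1)*s2^2) / (n1+n2-2))
numerator = (7-1)*0.714^2 + (15-1)*0.194^2 = 3.058776 + 0.526904 = 3.58568
denominator = 7 + 15 - 2 = 20
s_p^2 = 3.58568 / 20 = 0.179284
s_p = sqrt(0.179284) = 0.4234

0.4234


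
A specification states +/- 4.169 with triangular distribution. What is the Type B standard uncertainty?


u_B = half_width / sqrt(6)
u_B = 4.169 / 2.4494897
u_B = 1.7020

1.7020


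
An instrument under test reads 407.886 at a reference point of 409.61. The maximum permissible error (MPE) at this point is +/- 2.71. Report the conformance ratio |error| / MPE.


e = indication - reference = 407.886 - 409.61 = -1.7240
|e| = 1.7240
ratio = |e| / MPE = 1.7240 / 2.71
ratio = 0.6362

0.6362


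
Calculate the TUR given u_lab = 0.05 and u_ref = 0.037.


TUR = u_lab / u_ref
= 0.05 / 0.037
= 1.3514

1.3514


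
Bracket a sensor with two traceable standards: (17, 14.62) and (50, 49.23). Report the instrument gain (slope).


slope = (y2 - y1) / (x2 - x1)
= (49.23 - 14.62) / (50 - 17)
= 34.6100 / 33
= 1.0488

1.0488


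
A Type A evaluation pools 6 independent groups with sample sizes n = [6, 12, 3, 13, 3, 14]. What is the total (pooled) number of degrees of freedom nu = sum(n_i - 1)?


nu = sum_i (n_i - 1)
nu = ((6 - 1) + (12 - 1) + (3 - 1) + (13 - 1) + (3 - 1) + (14 - 1))
nu = 5 + 11 + 2 + 12 + 2 + 13
nu = 45

45


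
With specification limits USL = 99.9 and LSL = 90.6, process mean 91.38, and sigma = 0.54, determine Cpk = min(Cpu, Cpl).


Cpu = (USL - mean) / (3*sigma) = (99.9 - 91.38) / (3*0.54) = 5.2593
Cpl = (mean - LSL) / (3*sigma) = (91.38 - 90.6) / (3*0.54) = 0.4815
Cpk = min(Cpu, Cpl) = 0.4815

0.4815


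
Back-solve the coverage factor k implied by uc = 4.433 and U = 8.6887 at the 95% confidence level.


k = U / uc
k = 8.6887 / 4.433
k = 1.96

1.96


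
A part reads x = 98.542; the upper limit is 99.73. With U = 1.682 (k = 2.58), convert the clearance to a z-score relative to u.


u = U / k = 1.682 / 2.58 = 0.65193798
margin = |USL - x| = |99.73 - 98.542| = 1.188
z = margin / u = 1.188 / 0.65193798
z = 1.8223

1.8223


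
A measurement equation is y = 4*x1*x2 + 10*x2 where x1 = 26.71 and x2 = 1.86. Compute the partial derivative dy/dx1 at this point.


y = 4*x1*x2 + 10*x2
dy/dx1 = 4*x2
Evaluate at x2 = 1.86: c1 = 4 * 1.86
c1 = 7.4400

7.4400


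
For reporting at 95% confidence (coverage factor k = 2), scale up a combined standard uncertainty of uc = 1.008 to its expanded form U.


U = k * uc
U = 2 * 1.008
U = 2.0160

2.0160


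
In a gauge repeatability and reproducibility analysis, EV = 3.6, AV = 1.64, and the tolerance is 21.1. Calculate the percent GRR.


GRR = sqrt(EV^2 + AV^2) = sqrt(3.6^2 + 1.64^2) = 3.9559575
%GRR = GRR / tol * 100 = 3.9559575 / 21.1 * 100
%GRR = 18.7486

18.7486


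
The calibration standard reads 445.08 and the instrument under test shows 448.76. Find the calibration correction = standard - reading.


Correction = standard - reading
= 445.08 - 448.76
= -3.6800

-3.6800


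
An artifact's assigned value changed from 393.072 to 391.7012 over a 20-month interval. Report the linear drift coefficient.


rate = (v2 - v1) / months
= (391.7012 - 393.072) / 20
= -1.3708 / 20
= -0.0685

-0.0685


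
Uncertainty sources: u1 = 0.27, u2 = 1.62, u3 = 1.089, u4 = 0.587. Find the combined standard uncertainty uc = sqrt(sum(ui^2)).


uc = sqrt(0.27^2 + 1.62^2 + 1.089^2 + 0.587^2)
uc = sqrt(4.22779)
uc = 2.0562

2.0562


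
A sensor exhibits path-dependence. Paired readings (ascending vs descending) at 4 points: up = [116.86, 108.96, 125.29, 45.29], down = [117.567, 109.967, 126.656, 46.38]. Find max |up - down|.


|116.86 - 117.567| = 0.7070
|108.96 - 109.967| = 1.0070
|125.29 - 126.656| = 1.3660
|45.29 - 46.38| = 1.0900
hysteresis = max(diffs) = 1.3660

1.3660


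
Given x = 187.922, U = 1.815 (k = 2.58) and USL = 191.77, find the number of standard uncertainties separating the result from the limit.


u = U / k = 1.815 / 2.58 = 0.70348837
margin = |USL - x| = |191.77 - 187.922| = 3.848
z = margin / u = 3.848 / 0.70348837
z = 5.4699

5.4699


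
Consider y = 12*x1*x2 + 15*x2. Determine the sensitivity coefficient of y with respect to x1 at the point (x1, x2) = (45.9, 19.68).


y = 12*x1*x2 + 15*x2
dy/dx1 = 12*x2
Evaluate at x2 = 19.68: c1 = 12 * 19.68
c1 = 236.1600

236.1600


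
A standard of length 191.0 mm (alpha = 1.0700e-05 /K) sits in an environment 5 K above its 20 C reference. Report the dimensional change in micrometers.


dL = L * alpha * dT
= 191.0 * 1.0700e-05 * 5
= 0.0102185 mm
dL_um = 0.0102185 * 1000 = 10.2185 um

10.2185


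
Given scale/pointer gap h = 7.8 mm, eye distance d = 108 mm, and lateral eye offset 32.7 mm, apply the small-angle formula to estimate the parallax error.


error = h * offset / d
= 7.8 * 32.7 / 108
= 2.3617

2.3617


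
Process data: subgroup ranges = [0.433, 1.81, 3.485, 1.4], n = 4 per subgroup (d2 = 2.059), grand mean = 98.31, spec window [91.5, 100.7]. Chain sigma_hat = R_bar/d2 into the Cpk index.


R_bar = (0.433 + 1.81 + 3.485 + 1.4) / 4 = 1.782
sigma = R_bar / d2 = 1.782 / 2.059 = 0.86546867
Cp = (USL - LSL)/(6*sigma) = (100.7 - 91.5)/(6*0.86546867) = 1.7717
Cpu = (100.7 - 98.31)/(3*0.86546867) = 0.9205
Cpl = (98.31 - 91.5)/(3*0.86546867) = 2.6229
Cpk = min(Cpu, Cpl) = 0.9205

0.9205


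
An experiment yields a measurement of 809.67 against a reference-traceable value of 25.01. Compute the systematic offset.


Systematic error = measured - true
= 809.67 - 25.01
= 784.6600

784.6600


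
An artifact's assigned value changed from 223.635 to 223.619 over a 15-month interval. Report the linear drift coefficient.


rate = (v2 - v1) / months
= (223.619 - 223.635) / 15
= -0.0160 / 15
= -0.0011

-0.0011


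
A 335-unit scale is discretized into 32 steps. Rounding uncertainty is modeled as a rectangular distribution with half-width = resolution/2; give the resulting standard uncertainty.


resolution = range / divisions
resolution = 335 / 32 = 10.46875
u_res = resolution / (2*sqrt(3))
u_res = 10.46875 / 3.4641016
u_res = 3.0221

3.0221


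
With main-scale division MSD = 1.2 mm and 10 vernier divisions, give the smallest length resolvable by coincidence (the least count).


LC = MSD / n_div
= 1.2 / 10
= 0.1200

0.1200


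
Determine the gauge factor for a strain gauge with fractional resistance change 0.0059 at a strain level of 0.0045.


GF = (dR/R) / epsilon
= 0.0059 / 0.0045
= 1.3111

1.3111


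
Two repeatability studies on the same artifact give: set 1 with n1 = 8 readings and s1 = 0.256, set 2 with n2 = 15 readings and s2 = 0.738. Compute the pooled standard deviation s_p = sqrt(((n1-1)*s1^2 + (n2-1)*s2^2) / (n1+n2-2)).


s_p = sqrt(((n1-1)*s1^2 + (n2-1)*s2^2) / (n1+n2-2))
numerator = (8-1)*0.256^2 + (15-1)*0.738^2 = 0.458752 + 7.625016 = 8.083768
denominator = 8 + 15 - 2 = 21
s_p^2 = 8.083768 / 21 = 0.38494133
s_p = sqrt(0.38494133) = 0.6204

0.6204


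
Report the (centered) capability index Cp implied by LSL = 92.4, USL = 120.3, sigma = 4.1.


Cp = (USL - LSL) / (6 * sigma)
= (120.3 - 92.4) / (6 * 4.1)
= 27.9000 / 24.6000
= 1.1341

1.1341


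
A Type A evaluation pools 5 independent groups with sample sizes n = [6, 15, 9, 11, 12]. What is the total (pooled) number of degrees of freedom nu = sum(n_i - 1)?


nu = sum_i (n_i - 1)
nu = ((6 - 1) + (15 - 1) + (9 - 1) + (11 - 1) + (12 - 1))
nu = 5 + 14 + 8 + 10 + 11
nu = 48

48


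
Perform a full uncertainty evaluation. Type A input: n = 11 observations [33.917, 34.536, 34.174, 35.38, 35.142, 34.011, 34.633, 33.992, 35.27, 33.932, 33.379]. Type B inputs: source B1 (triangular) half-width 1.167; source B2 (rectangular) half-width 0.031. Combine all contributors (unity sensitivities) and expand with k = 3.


mean = (33.917 + 34.536 + 34.174 + 35.38 + 35.142 + 34.011 + 34.633 + 33.992 + 35.27 + 33.932 + 33.379) / 11 = 34.39690909
s = sqrt(sum((x - mean)^2)/(n-1)) = 0.64839486
u_A = s / sqrt(n) = 0.64839486 / sqrt(11) = 0.19549841
u_B1 = 1.167 / sqrt(6) = 0.47642575
u_B2 = 0.031 / sqrt(3) = 0.017897858
uc = sqrt(0.19549841^2 + 0.47642575^2 + 0.017897858^2) = 0.51528774
U = k * uc = 3 * 0.51528774
U = 1.5459

1.5459


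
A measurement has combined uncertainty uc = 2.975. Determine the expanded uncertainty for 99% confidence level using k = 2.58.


U = k * uc
U = 2.58 * 2.975
U = 7.6755

7.6755


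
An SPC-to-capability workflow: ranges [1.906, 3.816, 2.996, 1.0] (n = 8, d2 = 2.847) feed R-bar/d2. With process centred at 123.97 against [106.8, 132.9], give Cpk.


R_bar = (1.906 + 3.816 + 2.996 + 1.0) / 4 = 2.4295
sigma = R_bar / d2 = 2.4295 / 2.847 = 0.85335441
Cp = (USL - LSL)/(6*sigma) = (132.9 - 106.8)/(6*0.85335441) = 5.0975
Cpu = (132.9 - 123.97)/(3*0.85335441) = 3.4882
Cpl = (123.97 - 106.8)/(3*0.85335441) = 6.7069
Cpk = min(Cpu, Cpl) = 3.4882

3.4882


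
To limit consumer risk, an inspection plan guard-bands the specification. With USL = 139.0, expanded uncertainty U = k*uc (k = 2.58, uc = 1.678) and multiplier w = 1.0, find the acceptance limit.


U = k * uc = 2.58 * 1.678 = 4.32924
guard band g = w * U = 1.0 * 4.32924 = 4.32924
AL = USL - g = 139.0 - 4.32924
AL = 134.6708

134.6708


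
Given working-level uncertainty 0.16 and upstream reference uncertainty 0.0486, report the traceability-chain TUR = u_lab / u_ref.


TUR = u_lab / u_ref
= 0.16 / 0.0486
= 3.2922

3.2922


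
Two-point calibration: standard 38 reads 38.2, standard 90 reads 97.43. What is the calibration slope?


slope = (y2 - y1) / (x2 - x1)
= (97.43 - 38.2) / (90 - 38)
= 59.2300 / 52
= 1.1390

1.1390


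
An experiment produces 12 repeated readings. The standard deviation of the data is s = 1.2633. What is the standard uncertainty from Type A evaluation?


u_A = s / sqrt(n)
u_A = 1.2633 / sqrt(12)
u_A = 1.2633 / 3.4641016
u_A = 0.3647

0.3647


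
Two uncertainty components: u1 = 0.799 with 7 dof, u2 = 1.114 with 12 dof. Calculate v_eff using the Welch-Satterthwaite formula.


uc = sqrt(u1^2 + u2^2) = sqrt(0.799^2 + 1.114^2) = 1.370911
v_eff = uc^4 / (u1^4/v1 + u2^4/v2)
= 1.370911^4 / (0.799^4/7 + 1.114^4/12)
= 3.532133 / 0.18656152
v_eff = 18.9328

18.9328


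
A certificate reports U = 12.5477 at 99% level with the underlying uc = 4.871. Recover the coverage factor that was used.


k = U / uc
k = 12.5477 / 4.871
k = 2.576

2.576


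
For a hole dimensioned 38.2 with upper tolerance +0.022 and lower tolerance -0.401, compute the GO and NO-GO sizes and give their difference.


GO = nominal - lower_tol (smallest hole = maximum material condition)
GO = 38.2 - 0.401 = 37.799
NO-GO = nominal + upper_tol (largest hole = least material condition)
NO-GO = 38.2 + 0.022 = 38.222
spread = NO-GO - GO = 38.222 - 37.799 = 0.4230

0.4230


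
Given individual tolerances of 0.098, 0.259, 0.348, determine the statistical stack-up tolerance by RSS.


RSS = sqrt(0.098^2 + 0.259^2 + 0.348^2)
= sqrt(0.197789)
= 0.4447

0.4447


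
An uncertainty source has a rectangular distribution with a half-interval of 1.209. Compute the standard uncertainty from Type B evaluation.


u_B = half_width / sqrt(3)
u_B = 1.209 / 1.7320508
u_B = 0.6980

0.6980


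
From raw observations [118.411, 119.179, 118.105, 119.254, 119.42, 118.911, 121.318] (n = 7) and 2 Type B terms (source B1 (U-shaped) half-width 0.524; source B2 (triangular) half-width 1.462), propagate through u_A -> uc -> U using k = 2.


mean = (118.411 + 119.179 + 118.105 + 119.254 + 119.42 + 118.911 + 121.318) / 7 = 119.2282857
s = sqrt(sum((x - mean)^2)/(n-1)) = 1.0357885
u_A = s / sqrt(n) = 1.0357885 / sqrt(7) = 0.39149125
u_B1 = 0.524 / sqrt(2) = 0.37052395
u_B2 = 1.462 / sqrt(6) = 0.596859
uc = sqrt(0.39149125^2 + 0.37052395^2 + 0.596859^2) = 0.80423508
U = k * uc = 2 * 0.80423508
U = 1.6085

1.6085


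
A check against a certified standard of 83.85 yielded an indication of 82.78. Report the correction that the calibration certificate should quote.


Correction = standard - reading
= 83.85 - 82.78
= 1.0700

1.0700


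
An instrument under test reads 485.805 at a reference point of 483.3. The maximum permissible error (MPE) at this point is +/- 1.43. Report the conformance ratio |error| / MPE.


e = indication - reference = 485.805 - 483.3 = 2.5050
|e| = 2.5050
ratio = |e| / MPE = 2.5050 / 1.43
ratio = 1.7517

1.7517


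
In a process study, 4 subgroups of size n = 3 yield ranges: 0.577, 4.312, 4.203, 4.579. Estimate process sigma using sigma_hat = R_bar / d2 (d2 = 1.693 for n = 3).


R_bar = (0.577 + 4.312 + 4.203 + 4.579) / 4
R_bar = 13.671 / 4 = 3.41775
sigma_hat = R_bar / d2 = 3.41775 / 1.693 = 2.0188

2.0188


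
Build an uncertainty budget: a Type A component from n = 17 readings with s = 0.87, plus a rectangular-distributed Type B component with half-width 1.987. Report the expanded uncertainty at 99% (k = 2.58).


u_A = s / sqrt(n) = 0.87 / sqrt(17) = 0.21100599
u_B = half_width / sqrt(3) = 1.987 / sqrt(3) = 1.147195
uc = sqrt(u_A^2 + u_B^2) = sqrt(0.21100599^2 + 1.147195^2) = 1.166439
U = k * uc = 2.58 * 1.166439
U = 3.0094

3.0094


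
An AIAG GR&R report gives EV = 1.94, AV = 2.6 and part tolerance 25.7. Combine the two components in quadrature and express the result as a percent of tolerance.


GRR = sqrt(EV^2 + AV^2) = sqrt(1.94^2 + 2.6^2) = 3.2440099
%GRR = GRR / tol * 100 = 3.2440099 / 25.7 * 100
%GRR = 12.6226

12.6226


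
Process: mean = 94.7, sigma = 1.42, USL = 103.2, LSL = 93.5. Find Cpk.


Cpu = (USL - mean) / (3*sigma) = (103.2 - 94.7) / (3*1.42) = 1.9953
Cpl = (mean - LSL) / (3*sigma) = (94.7 - 93.5) / (3*1.42) = 0.2817
Cpk = min(Cpu, Cpl) = 0.2817

0.2817


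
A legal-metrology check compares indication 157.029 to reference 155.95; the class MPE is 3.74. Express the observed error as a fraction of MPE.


e = indication - reference = 157.029 - 155.95 = 1.0790
|e| = 1.0790
ratio = |e| / MPE = 1.0790 / 3.74
ratio = 0.2885

0.2885


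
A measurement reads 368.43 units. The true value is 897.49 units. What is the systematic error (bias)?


Systematic error = measured - true
= 368.43 - 897.49
= -529.0600

-529.0600


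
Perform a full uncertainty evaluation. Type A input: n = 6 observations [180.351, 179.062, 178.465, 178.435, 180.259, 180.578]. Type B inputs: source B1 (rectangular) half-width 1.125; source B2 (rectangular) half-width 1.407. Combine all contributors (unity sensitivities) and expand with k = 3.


mean = (180.351 + 179.062 + 178.465 + 178.435 + 180.259 + 180.578) / 6 = 179.525
s = sqrt(sum((x - mean)^2)/(n-1)) = 0.98548567
u_A = s / sqrt(n) = 0.98548567 / sqrt(6) = 0.40232284
u_B1 = 1.125 / sqrt(3) = 0.64951905
u_B2 = 1.407 / sqrt(3) = 0.81233183
uc = sqrt(0.40232284^2 + 0.64951905^2 + 0.81233183^2) = 1.1151779
U = k * uc = 3 * 1.1151779
U = 3.3455

3.3455


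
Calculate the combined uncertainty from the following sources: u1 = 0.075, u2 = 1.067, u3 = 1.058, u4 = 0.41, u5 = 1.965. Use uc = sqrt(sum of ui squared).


uc = sqrt(0.075^2 + 1.067^2 + 1.058^2 + 0.41^2 + 1.965^2)
uc = sqrt(6.292803)
uc = 2.5085

2.5085


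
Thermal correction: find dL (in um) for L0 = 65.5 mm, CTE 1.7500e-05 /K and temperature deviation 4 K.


dL = L * alpha * dT
= 65.5 * 1.7500e-05 * 4
= 0.0045850 mm
dL_um = 0.0045850 * 1000 = 4.5850 um

4.5850


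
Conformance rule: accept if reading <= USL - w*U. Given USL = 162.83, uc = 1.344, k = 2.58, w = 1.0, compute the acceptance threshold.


U = k * uc = 2.58 * 1.344 = 3.46752
guard band g = w * U = 1.0 * 3.46752 = 3.46752
AL = USL - g = 162.83 - 3.46752
AL = 159.3625

159.3625


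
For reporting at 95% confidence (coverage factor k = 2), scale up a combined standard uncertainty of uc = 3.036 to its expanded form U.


U = k * uc
U = 2 * 3.036
U = 6.0720

6.0720


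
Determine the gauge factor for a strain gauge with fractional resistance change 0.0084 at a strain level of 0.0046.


GF = (dR/R) / epsilon
= 0.0084 / 0.0046
= 1.8261

1.8261


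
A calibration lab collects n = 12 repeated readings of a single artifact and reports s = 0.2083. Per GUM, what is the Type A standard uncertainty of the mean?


u_A = s / sqrt(n)
u_A = 0.2083 / sqrt(12)
u_A = 0.2083 / 3.4641016
u_A = 0.0601

0.0601


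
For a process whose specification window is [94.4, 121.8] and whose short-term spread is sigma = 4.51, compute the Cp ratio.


Cp = (USL - LSL) / (6 * sigma)
= (121.8 - 94.4) / (6 * 4.51)
= 27.4000 / 27.0600
= 1.0126

1.0126


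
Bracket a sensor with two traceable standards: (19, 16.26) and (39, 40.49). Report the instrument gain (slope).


slope = (y2 - y1) / (x2 - x1)
= (40.49 - 16.26) / (39 - 19)
= 24.2300 / 20
= 1.2115

1.2115


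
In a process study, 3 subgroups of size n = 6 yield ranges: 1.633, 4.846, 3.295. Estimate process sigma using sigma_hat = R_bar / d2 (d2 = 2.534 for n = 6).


R_bar = (1.633 + 4.846 + 3.295) / 3
R_bar = 9.774 / 3 = 3.258
sigma_hat = R_bar / d2 = 3.258 / 2.534 = 1.2857

1.2857


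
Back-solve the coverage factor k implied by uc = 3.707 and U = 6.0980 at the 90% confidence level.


k = U / uc
k = 6.0980 / 3.707
k = 1.645

1.645


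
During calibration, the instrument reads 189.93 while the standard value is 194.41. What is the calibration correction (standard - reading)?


Correction = standard - reading
= 194.41 - 189.93
= 4.4800

4.4800


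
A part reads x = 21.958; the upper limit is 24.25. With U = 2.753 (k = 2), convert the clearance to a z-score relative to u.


u = U / k = 2.753 / 2 = 1.3765
margin = |USL - x| = |24.25 - 21.958| = 2.292
z = margin / u = 2.292 / 1.3765
z = 1.6651

1.6651


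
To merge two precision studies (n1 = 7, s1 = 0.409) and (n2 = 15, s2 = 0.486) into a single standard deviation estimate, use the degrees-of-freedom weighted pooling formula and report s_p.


s_p = sqrt(((n1-1)*s1^2 + (n2-1)*s2^2) / (n1+n2-2))
numerator = (7-1)*0.409^2 + (15-1)*0.486^2 = 1.003686 + 3.306744 = 4.31043
denominator = 7 + 15 - 2 = 20
s_p^2 = 4.31043 / 20 = 0.2155215
s_p = sqrt(0.2155215) = 0.4642

0.4642


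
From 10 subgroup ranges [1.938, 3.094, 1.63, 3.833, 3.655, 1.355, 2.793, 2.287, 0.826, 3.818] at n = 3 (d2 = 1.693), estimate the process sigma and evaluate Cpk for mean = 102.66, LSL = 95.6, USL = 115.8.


R_bar = (1.938 + 3.094 + 1.63 + 3.833 + 3.655 + 1.355 + 2.793 + 2.287 + 0.826 + 3.818) / 10 = 2.5229
sigma = R_bar / d2 = 2.5229 / 1.693 = 1.4901949
Cp = (USL - LSL)/(6*sigma) = (115.8 - 95.6)/(6*1.4901949) = 2.2592
Cpu = (115.8 - 102.66)/(3*1.4901949) = 2.9392
Cpl = (102.66 - 95.6)/(3*1.4901949) = 1.5792
Cpk = min(Cpu, Cpl) = 1.5792

1.5792


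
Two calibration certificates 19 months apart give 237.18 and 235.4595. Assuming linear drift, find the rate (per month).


rate = (v2 - v1) / months
= (235.4595 - 237.18) / 19
= -1.7205 / 19
= -0.0906

-0.0906


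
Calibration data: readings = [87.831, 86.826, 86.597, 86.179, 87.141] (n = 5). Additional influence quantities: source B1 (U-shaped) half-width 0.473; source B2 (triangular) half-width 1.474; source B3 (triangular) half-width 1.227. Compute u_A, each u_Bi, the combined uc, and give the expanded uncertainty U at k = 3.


mean = (87.831 + 86.826 + 86.597 + 86.179 + 87.141) / 5 = 86.9148
s = sqrt(sum((x - mean)^2)/(n-1)) = 0.62065949
u_A = s / sqrt(n) = 0.62065949 / sqrt(5) = 0.27756736
u_B1 = 0.473 / sqrt(2) = 0.33446151
u_B2 = 1.474 / sqrt(6) = 0.60175798
u_B3 = 1.227 / sqrt(6) = 0.50092065
uc = sqrt(0.27756736^2 + 0.33446151^2 + 0.60175798^2 + 0.50092065^2) = 0.89551231
U = k * uc = 3 * 0.89551231
U = 2.6865

2.6865


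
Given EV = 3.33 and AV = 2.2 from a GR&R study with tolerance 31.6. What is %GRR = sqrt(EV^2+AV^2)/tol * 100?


GRR = sqrt(EV^2 + AV^2) = sqrt(3.33^2 + 2.2^2) = 3.9911026
%GRR = GRR / tol * 100 = 3.9911026 / 31.6 * 100
%GRR = 12.6301

12.6301


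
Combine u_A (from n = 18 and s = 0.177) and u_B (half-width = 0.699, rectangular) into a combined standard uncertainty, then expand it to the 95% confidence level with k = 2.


u_A = s / sqrt(n) = 0.177 / sqrt(18) = 0.0417193
u_B = half_width / sqrt(3) = 0.699 / sqrt(3) = 0.40356784
uc = sqrt(u_A^2 + u_B^2) = sqrt(0.0417193^2 + 0.40356784^2) = 0.4057185
U = k * uc = 2 * 0.4057185
U = 0.8114

0.8114


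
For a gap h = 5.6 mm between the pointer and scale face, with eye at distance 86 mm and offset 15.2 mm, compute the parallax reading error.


error = h * offset / d
= 5.6 * 15.2 / 86
= 0.9898

0.9898


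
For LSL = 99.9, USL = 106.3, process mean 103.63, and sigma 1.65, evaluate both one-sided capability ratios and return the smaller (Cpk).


Cpu = (USL - mean) / (3*sigma) = (106.3 - 103.63) / (3*1.65) = 0.5394
Cpl = (mean - LSL) / (3*sigma) = (103.63 - 99.9) / (3*1.65) = 0.7535
Cpk = min(Cpu, Cpl) = 0.5394

0.5394


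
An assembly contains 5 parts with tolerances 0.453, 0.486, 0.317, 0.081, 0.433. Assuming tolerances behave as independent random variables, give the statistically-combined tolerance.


RSS = sqrt(0.453^2 + 0.486^2 + 0.317^2 + 0.081^2 + 0.433^2)
= sqrt(0.735944)
= 0.8579

0.8579


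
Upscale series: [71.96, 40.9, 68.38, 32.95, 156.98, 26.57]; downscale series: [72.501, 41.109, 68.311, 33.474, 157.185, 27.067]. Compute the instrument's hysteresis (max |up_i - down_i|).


|71.96 - 72.501| = 0.5410
|40.9 - 41.109| = 0.2090
|68.38 - 68.311| = 0.0690
|32.95 - 33.474| = 0.5240
|156.98 - 157.185| = 0.2050
|26.57 - 27.067| = 0.4970
hysteresis = max(diffs) = 0.5410

0.5410


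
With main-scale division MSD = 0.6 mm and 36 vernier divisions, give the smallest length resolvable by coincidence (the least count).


LC = MSD / n_div
= 0.6 / 36
= 0.0167

0.0167


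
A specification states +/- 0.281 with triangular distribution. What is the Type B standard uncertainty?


u_B = half_width / sqrt(6)
u_B = 0.281 / 2.4494897
u_B = 0.1147

0.1147


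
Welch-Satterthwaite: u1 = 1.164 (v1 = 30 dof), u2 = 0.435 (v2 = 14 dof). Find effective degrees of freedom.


uc = sqrt(u1^2 + u2^2) = sqrt(1.164^2 + 0.435^2) = 1.2426267
v_eff = uc^4 / (u1^4/v1 + u2^4/v2)
= 1.2426267^4 / (1.164^4/30 + 0.435^4/14)
= 2.38431 / 0.063749018
v_eff = 37.4015

37.4015
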